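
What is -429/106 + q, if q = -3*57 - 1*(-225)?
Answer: 5295/106 ≈ 49.953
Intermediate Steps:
q = 54 (q = -171 + 225 = 54)
-429/106 + q = -429/106 + 54 = 5295/106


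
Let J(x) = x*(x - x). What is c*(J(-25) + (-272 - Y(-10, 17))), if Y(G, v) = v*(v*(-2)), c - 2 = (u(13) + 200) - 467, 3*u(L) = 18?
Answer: -79254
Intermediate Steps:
u(L) = 6 (u(L) = (⅓)*18 = 6)
c = -259 (c = 2 + ((6 + 200) - 467) = 2 + (206 - 467) = 2 - 261 = -259)
J(x) = 0 (J(x) = x*0 = 0)
Y(G, v) = -2*v² (Y(G, v) = v*(-2*v) = -2*v²)
c*(J(-25) + (-272 - Y(-10, 17))) = -259*(0 + (-272 - (-2)*17²)) = -259*(0 + (-272 - (-2)*289)) = -259*(0 + (-272 - 1*(-578))) = -259*(0 + (-272 + 578)) = -259*(0 + 306) = -259*306 = -79254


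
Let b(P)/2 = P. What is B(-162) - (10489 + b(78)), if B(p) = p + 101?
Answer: -10706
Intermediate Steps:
B(p) = 101 + p
b(P) = 2*P
B(-162) - (10489 + b(78)) = (101 - 162) - (10489 + 2*78) = -61 - (10489 + 156) = -61 - 1*10645 = -61 - 10645 = -10706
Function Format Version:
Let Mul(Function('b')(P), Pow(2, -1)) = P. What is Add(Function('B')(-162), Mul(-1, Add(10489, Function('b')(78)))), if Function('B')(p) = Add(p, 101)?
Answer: -10706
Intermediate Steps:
Function('B')(p) = Add(101, p)
Function('b')(P) = Mul(2, P)
Add(Function('B')(-162), Mul(-1, Add(10489, Function('b')(78)))) = Add(Add(101, -162), Mul(-1, Add(10489, Mul(2, 78)))) = Add(-61, Mul(-1, Add(10489, 156))) = Add(-61, Mul(-1, 10645)) = Add(-61, -10645) = -10706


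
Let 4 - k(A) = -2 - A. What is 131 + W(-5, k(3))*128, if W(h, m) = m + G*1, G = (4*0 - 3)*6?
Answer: -1021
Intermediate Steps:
G = -18 (G = (0 - 3)*6 = -3*6 = -18)
k(A) = 6 + A (k(A) = 4 - (-2 - A) = 4 + (2 + A) = 6 + A)
W(h, m) = -18 + m (W(h, m) = m - 18*1 = m - 18 = -18 + m)
131 + W(-5, k(3))*128 = 131 + (-18 + (6 + 3))*128 = 131 + (-18 + 9)*128 = 131 - 9*128 = 131 - 1152 = -1021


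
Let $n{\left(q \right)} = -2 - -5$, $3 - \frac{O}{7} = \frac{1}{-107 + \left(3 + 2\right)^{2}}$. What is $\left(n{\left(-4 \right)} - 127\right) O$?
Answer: $- \frac{107198}{41} \approx -2614.6$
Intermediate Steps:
$O = \frac{1729}{82}$ ($O = 21 - \frac{7}{-107 + \left(3 + 2\right)^{2}} = 21 - \frac{7}{-107 + 5^{2}} = 21 - \frac{7}{-107 + 25} = 21 - \frac{7}{-82} = 21 - - \frac{7}{82} = 21 + \frac{7}{82} = \frac{1729}{82} \approx 21.085$)
$n{\left(q \right)} = 3$ ($n{\left(q \right)} = -2 + 5 = 3$)
$\left(n{\left(-4 \right)} - 127\right) O = \left(3 - 127\right) \frac{1729}{82} = \left(-124\right) \frac{1729}{82} = - \frac{107198}{41}$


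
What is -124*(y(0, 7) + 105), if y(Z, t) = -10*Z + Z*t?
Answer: -13020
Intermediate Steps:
-124*(y(0, 7) + 105) = -124*(0*(-10 + 7) + 105) = -124*(0*(-3) + 105) = -124*(0 + 105) = -124*105 = -13020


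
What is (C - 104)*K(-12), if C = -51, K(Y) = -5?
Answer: 775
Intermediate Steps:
(C - 104)*K(-12) = (-51 - 104)*(-5) = -155*(-5) = 775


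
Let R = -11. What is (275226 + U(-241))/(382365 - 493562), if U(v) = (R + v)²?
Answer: -338730/111197 ≈ -3.0462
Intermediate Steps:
U(v) = (-11 + v)²
(275226 + U(-241))/(382365 - 493562) = (275226 + (-11 - 241)²)/(382365 - 493562) = (275226 + (-252)²)/(-111197) = (275226 + 63504)*(-1/111197) = 338730*(-1/111197) = -338730/111197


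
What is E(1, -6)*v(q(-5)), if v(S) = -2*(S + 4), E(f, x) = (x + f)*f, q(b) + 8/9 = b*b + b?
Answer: 2080/9 ≈ 231.11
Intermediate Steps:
q(b) = -8/9 + b + b² (q(b) = -8/9 + (b*b + b) = -8/9 + (b² + b) = -8/9 + (b + b²) = -8/9 + b + b²)
E(f, x) = f*(f + x) (E(f, x) = (f + x)*f = f*(f + x))
v(S) = -8 - 2*S (v(S) = -2*(4 + S) = -8 - 2*S)
E(1, -6)*v(q(-5)) = (1*(1 - 6))*(-8 - 2*(-8/9 - 5 + (-5)²)) = (1*(-5))*(-8 - 2*(-8/9 - 5 + 25)) = -5*(-8 - 2*172/9) = -5*(-8 - 344/9) = -5*(-416/9) = 2080/9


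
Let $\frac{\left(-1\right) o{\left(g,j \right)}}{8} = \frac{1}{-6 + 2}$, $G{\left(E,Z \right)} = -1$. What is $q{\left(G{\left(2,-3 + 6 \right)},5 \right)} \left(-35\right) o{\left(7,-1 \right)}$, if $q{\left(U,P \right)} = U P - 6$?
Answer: $770$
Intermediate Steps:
$q{\left(U,P \right)} = -6 + P U$ ($q{\left(U,P \right)} = P U - 6 = -6 + P U$)
$o{\left(g,j \right)} = 2$ ($o{\left(g,j \right)} = - \frac{8}{-6 + 2} = - \frac{8}{-4} = \left(-8\right) \left(- \frac{1}{4}\right) = 2$)
$q{\left(G{\left(2,-3 + 6 \right)},5 \right)} \left(-35\right) o{\left(7,-1 \right)} = \left(-6 + 5 \left(-1\right)\right) \left(-35\right) 2 = \left(-6 - 5\right) \left(-35\right) 2 = \left(-11\right) \left(-35\right) 2 = 385 \cdot 2 = 770$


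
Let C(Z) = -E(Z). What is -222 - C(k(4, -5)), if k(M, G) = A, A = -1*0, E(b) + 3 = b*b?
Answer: -225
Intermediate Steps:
E(b) = -3 + b**2 (E(b) = -3 + b*b = -3 + b**2)
A = 0
k(M, G) = 0
C(Z) = 3 - Z**2 (C(Z) = -(-3 + Z**2) = 3 - Z**2)
-222 - C(k(4, -5)) = -222 - (3 - 1*0**2) = -222 - (3 - 1*0) = -222 - (3 + 0) = -222 - 1*3 = -222 - 3 = -225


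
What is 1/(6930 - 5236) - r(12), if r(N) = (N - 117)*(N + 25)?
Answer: 6581191/1694 ≈ 3885.0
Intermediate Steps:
r(N) = (-117 + N)*(25 + N)
1/(6930 - 5236) - r(12) = 1/(6930 - 5236) - (-2925 + 12**2 - 92*12) = 1/1694 - (-2925 + 144 - 1104) = 1/1694 - 1*(-3885) = 1/1694 + 3885 = 6581191/1694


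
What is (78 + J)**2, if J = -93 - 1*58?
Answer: 5329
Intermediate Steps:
J = -151 (J = -93 - 58 = -151)
(78 + J)**2 = (78 - 151)**2 = (-73)**2 = 5329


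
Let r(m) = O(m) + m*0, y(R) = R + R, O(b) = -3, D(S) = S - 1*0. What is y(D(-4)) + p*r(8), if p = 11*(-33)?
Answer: 1081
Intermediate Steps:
D(S) = S (D(S) = S + 0 = S)
p = -363
y(R) = 2*R
r(m) = -3 (r(m) = -3 + m*0 = -3 + 0 = -3)
y(D(-4)) + p*r(8) = 2*(-4) - 363*(-3) = -8 + 1089 = 1081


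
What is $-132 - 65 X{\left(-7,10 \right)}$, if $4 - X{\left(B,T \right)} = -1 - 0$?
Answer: $-457$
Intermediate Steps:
$X{\left(B,T \right)} = 5$ ($X{\left(B,T \right)} = 4 - \left(-1 - 0\right) = 4 - \left(-1 + 0\right) = 4 - -1 = 4 + 1 = 5$)
$-132 - 65 X{\left(-7,10 \right)} = -132 - 325 = -457$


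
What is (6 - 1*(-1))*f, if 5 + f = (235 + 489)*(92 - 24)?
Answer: 344589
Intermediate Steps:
f = 49227 (f = -5 + (235 + 489)*(92 - 24) = -5 + 724*68 = -5 + 49232 = 49227)
(6 - 1*(-1))*f = (6 - 1*(-1))*49227 = (6 + 1)*49227 = 7*49227 = 344589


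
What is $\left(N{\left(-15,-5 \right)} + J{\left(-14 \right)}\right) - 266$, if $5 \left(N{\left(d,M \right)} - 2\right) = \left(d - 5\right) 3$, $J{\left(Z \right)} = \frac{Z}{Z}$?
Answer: $-275$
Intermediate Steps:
$J{\left(Z \right)} = 1$
$N{\left(d,M \right)} = -1 + \frac{3 d}{5}$ ($N{\left(d,M \right)} = 2 + \frac{\left(d - 5\right) 3}{5} = 2 + \frac{\left(-5 + d\right) 3}{5} = 2 + \frac{-15 + 3 d}{5} = 2 + \left(-3 + \frac{3 d}{5}\right) = -1 + \frac{3 d}{5}$)
$\left(N{\left(-15,-5 \right)} + J{\left(-14 \right)}\right) - 266 = \left(\left(-1 + \frac{3}{5} \left(-15\right)\right) + 1\right) - 266 = \left(\left(-1 - 9\right) + 1\right) - 266 = \left(-10 + 1\right) - 266 = -9 - 266 = -275$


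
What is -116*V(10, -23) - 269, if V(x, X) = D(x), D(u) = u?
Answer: -1429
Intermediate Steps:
V(x, X) = x
-116*V(10, -23) - 269 = -116*10 - 269 = -1160 - 269 = -1429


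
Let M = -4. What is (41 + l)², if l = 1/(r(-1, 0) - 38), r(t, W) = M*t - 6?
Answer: 2686321/1600 ≈ 1679.0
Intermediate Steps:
r(t, W) = -6 - 4*t (r(t, W) = -4*t - 6 = -6 - 4*t)
l = -1/40 (l = 1/((-6 - 4*(-1)) - 38) = 1/((-6 + 4) - 38) = 1/(-2 - 38) = 1/(-40) = -1/40 ≈ -0.025000)
(41 + l)² = (41 - 1/40)² = (1639/40)² = 2686321/1600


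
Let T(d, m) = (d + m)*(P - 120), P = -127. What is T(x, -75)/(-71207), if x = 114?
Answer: 9633/71207 ≈ 0.13528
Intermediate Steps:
T(d, m) = -247*d - 247*m (T(d, m) = (d + m)*(-127 - 120) = (d + m)*(-247) = -247*d - 247*m)
T(x, -75)/(-71207) = (-247*114 - 247*(-75))/(-71207) = (-28158 + 18525)*(-1/71207) = -9633*(-1/71207) = 9633/71207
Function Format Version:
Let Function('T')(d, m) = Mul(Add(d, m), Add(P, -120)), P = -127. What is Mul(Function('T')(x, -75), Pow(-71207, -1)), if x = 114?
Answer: Rational(9633, 71207) ≈ 0.13528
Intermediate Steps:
Function('T')(d, m) = Add(Mul(-247, d), Mul(-247, m)) (Function('T')(d, m) = Mul(Add(d, m), Add(-127, -120)) = Mul(Add(d, m), -247) = Add(Mul(-247, d), Mul(-247, m)))
Mul(Function('T')(x, -75), Pow(-71207, -1)) = Mul(Add(Mul(-247, 114), Mul(-247, -75)), Pow(-71207, -1)) = Mul(Add(-28158, 18525), Rational(-1, 71207)) = Mul(-9633, Rational(-1, 71207)) = Rational(9633, 71207)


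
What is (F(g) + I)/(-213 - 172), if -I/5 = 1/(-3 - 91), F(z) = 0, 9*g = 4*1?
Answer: -1/7238 ≈ -0.00013816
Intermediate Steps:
g = 4/9 (g = (4*1)/9 = (1/9)*4 = 4/9 ≈ 0.44444)
I = 5/94 (I = -5/(-3 - 91) = -5/(-94) = -5*(-1/94) = 5/94 ≈ 0.053191)
(F(g) + I)/(-213 - 172) = (0 + 5/94)/(-213 - 172) = (5/94)/(-385) = (5/94)*(-1/385) = -1/7238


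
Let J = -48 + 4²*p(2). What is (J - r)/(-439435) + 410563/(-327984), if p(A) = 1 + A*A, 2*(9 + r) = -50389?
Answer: -188692592137/144127649040 ≈ -1.3092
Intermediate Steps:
r = -50407/2 (r = -9 + (½)*(-50389) = -9 - 50389/2 = -50407/2 ≈ -25204.)
p(A) = 1 + A²
J = 32 (J = -48 + 4²*(1 + 2²) = -48 + 16*(1 + 4) = -48 + 16*5 = -48 + 80 = 32)
(J - r)/(-439435) + 410563/(-327984) = (32 - 1*(-50407/2))/(-439435) + 410563/(-327984) = (32 + 50407/2)*(-1/439435) + 410563*(-1/327984) = (50471/2)*(-1/439435) - 410563/327984 = -50471/878870 - 410563/327984 = -188692592137/144127649040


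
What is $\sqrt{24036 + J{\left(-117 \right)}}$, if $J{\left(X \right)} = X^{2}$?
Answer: $5 \sqrt{1509} \approx 194.23$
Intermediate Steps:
$\sqrt{24036 + J{\left(-117 \right)}} = \sqrt{24036 + \left(-117\right)^{2}} = \sqrt{24036 + 13689} = \sqrt{37725} = 5 \sqrt{1509}$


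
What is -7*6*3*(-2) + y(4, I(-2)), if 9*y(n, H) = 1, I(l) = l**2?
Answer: 2269/9 ≈ 252.11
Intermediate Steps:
y(n, H) = 1/9 (y(n, H) = (1/9)*1 = 1/9)
-7*6*3*(-2) + y(4, I(-2)) = -7*6*3*(-2) + 1/9 = -126*(-2) + 1/9 = -7*(-36) + 1/9 = 252 + 1/9 = 2269/9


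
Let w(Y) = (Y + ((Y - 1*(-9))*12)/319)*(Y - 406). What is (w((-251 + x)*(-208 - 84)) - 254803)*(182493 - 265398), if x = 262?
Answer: -312127657862475/319 ≈ -9.7846e+11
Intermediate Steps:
w(Y) = (-406 + Y)*(108/319 + 331*Y/319) (w(Y) = (Y + ((Y + 9)*12)*(1/319))*(-406 + Y) = (Y + ((9 + Y)*12)*(1/319))*(-406 + Y) = (Y + (108 + 12*Y)*(1/319))*(-406 + Y) = (Y + (108/319 + 12*Y/319))*(-406 + Y) = (108/319 + 331*Y/319)*(-406 + Y) = (-406 + Y)*(108/319 + 331*Y/319))
(w((-251 + x)*(-208 - 84)) - 254803)*(182493 - 265398) = ((-1512/11 - 134278*(-251 + 262)*(-208 - 84)/319 + 331*((-251 + 262)*(-208 - 84))**2/319) - 254803)*(182493 - 265398) = ((-1512/11 - 134278*(-292)/29 + 331*(11*(-292))**2/319) - 254803)*(-82905) = ((-1512/11 - 134278/319*(-3212) + (331/319)*(-3212)**2) - 254803)*(-82905) = ((-1512/11 + 39209176/29 + (331/319)*10316944) - 254803)*(-82905) = ((-1512/11 + 39209176/29 + 310446224/29) - 254803)*(-82905) = (3846165552/319 - 254803)*(-82905) = (3764883395/319)*(-82905) = -312127657862475/319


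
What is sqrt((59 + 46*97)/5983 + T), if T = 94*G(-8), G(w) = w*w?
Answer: sqrt(215377523767)/5983 ≈ 77.568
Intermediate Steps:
G(w) = w**2
T = 6016 (T = 94*(-8)**2 = 94*64 = 6016)
sqrt((59 + 46*97)/5983 + T) = sqrt((59 + 46*97)/5983 + 6016) = sqrt((59 + 4462)*(1/5983) + 6016) = sqrt(4521*(1/5983) + 6016) = sqrt(4521/5983 + 6016) = sqrt(35998249/5983) = sqrt(215377523767)/5983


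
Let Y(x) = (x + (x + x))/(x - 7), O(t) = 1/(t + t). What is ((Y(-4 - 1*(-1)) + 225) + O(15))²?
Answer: 11485321/225 ≈ 51046.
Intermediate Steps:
O(t) = 1/(2*t)
Y(x) = 3*x/(-7 + x) (Y(x) = (x + 2*x)/(-7 + x) = (3*x)/(-7 + x) = 3*x/(-7 + x))
((Y(-4 - 1*(-1)) + 225) + O(15))² = ((3*(-4 - 1*(-1))/(-7 + (-4 - 1*(-1))) + 225) + (½)/15)² = ((3*(-4 + 1)/(-7 + (-4 + 1)) + 225) + (½)*(1/15))² = ((3*(-3)/(-7 - 3) + 225) + 1/30)² = ((3*(-3)/(-10) + 225) + 1/30)² = ((3*(-3)*(-⅒) + 225) + 1/30)² = ((9/10 + 225) + 1/30)² = (2259/10 + 1/30)² = (3389/15)² = 11485321/225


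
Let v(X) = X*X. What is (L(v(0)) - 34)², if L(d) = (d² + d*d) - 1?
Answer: 1225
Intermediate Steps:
v(X) = X²
L(d) = -1 + 2*d² (L(d) = (d² + d²) - 1 = 2*d² - 1 = -1 + 2*d²)
(L(v(0)) - 34)² = ((-1 + 2*(0²)²) - 34)² = ((-1 + 2*0²) - 34)² = ((-1 + 2*0) - 34)² = ((-1 + 0) - 34)² = (-1 - 34)² = (-35)² = 1225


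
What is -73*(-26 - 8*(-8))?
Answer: -2774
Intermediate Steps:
-73*(-26 - 8*(-8)) = -73*(-26 + 64) = -73*38 = -2774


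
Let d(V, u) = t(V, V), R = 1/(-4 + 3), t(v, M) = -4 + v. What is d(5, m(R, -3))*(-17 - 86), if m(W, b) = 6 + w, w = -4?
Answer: -103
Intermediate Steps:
R = -1 (R = 1/(-1) = -1)
m(W, b) = 2 (m(W, b) = 6 - 4 = 2)
d(V, u) = -4 + V
d(5, m(R, -3))*(-17 - 86) = (-4 + 5)*(-17 - 86) = 1*(-103) = -103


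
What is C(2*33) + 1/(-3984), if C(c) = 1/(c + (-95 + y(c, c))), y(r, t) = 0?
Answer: -4013/115536 ≈ -0.034734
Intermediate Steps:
C(c) = 1/(-95 + c) (C(c) = 1/(c + (-95 + 0)) = 1/(c - 95) = 1/(-95 + c))
C(2*33) + 1/(-3984) = 1/(-95 + 2*33) + 1/(-3984) = 1/(-95 + 66) - 1/3984 = 1/(-29) - 1/3984 = -1/29 - 1/3984 = -4013/115536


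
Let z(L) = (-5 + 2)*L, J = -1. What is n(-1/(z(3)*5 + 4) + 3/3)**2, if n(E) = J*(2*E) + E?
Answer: 1764/1681 ≈ 1.0494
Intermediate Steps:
z(L) = -3*L
n(E) = -E (n(E) = -2*E + E = -E)
n(-1/(z(3)*5 + 4) + 3/3)**2 = (-(-1/(-3*3*5 + 4) + 3/3))**2 = (-(-1/(-9*5 + 4) + 3*(1/3)))**2 = (-(-1/(-45 + 4) + 1))**2 = (-(-1/(-41) + 1))**2 = (-(-1*(-1/41) + 1))**2 = (-(1/41 + 1))**2 = (-1*42/41)**2 = (-42/41)**2 = 1764/1681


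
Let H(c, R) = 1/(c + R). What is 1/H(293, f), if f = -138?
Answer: 155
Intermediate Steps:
H(c, R) = 1/(R + c)
1/H(293, f) = 1/(1/(-138 + 293)) = 1/(1/155) = 155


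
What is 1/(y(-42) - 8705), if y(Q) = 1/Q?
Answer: -42/365611 ≈ -0.00011488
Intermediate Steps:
1/(y(-42) - 8705) = 1/(1/(-42) - 8705) = 1/(-1/42 - 8705) = 1/(-365611/42) = -42/365611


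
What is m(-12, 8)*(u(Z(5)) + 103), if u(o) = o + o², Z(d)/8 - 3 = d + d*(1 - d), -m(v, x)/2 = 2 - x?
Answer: 110676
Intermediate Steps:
m(v, x) = -4 + 2*x (m(v, x) = -2*(2 - x) = -4 + 2*x)
Z(d) = 24 + 8*d + 8*d*(1 - d) (Z(d) = 24 + 8*(d + d*(1 - d)) = 24 + (8*d + 8*d*(1 - d)) = 24 + 8*d + 8*d*(1 - d))
m(-12, 8)*(u(Z(5)) + 103) = (-4 + 2*8)*((24 - 8*5² + 16*5)*(1 + (24 - 8*5² + 16*5)) + 103) = (-4 + 16)*((24 - 8*25 + 80)*(1 + (24 - 8*25 + 80)) + 103) = 12*((24 - 200 + 80)*(1 + (24 - 200 + 80)) + 103) = 12*(-96*(1 - 96) + 103) = 12*(-96*(-95) + 103) = 12*(9120 + 103) = 12*9223 = 110676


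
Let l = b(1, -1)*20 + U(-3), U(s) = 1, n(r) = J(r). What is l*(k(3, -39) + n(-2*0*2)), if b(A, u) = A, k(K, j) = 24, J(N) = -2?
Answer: 462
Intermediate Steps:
n(r) = -2
l = 21 (l = 1*20 + 1 = 20 + 1 = 21)
l*(k(3, -39) + n(-2*0*2)) = 21*(24 - 2) = 21*22 = 462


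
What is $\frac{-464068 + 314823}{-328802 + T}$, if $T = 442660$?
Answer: $- \frac{149245}{113858} \approx -1.3108$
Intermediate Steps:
$\frac{-464068 + 314823}{-328802 + T} = \frac{-464068 + 314823}{-328802 + 442660} = - \frac{149245}{113858}$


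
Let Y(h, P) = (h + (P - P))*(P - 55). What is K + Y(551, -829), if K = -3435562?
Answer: -3922646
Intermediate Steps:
Y(h, P) = h*(-55 + P) (Y(h, P) = (h + 0)*(-55 + P) = h*(-55 + P))
K + Y(551, -829) = -3435562 + 551*(-55 - 829) = -3435562 + 551*(-884) = -3435562 - 487084 = -3922646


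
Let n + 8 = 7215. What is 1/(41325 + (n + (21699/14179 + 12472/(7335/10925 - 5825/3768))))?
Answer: 102088360451/3498766656592223 ≈ 2.9178e-5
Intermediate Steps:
n = 7207 (n = -8 + 7215 = 7207)
1/(41325 + (n + (21699/14179 + 12472/(7335/10925 - 5825/3768)))) = 1/(41325 + (7207 + (21699/14179 + 12472/(7335/10925 - 5825/3768)))) = 1/(41325 + (7207 + (21699*(1/14179) + 12472/(7335*(1/10925) - 5825*1/3768)))) = 1/(41325 + (7207 + (21699/14179 + 12472/(1467/2185 - 5825/3768)))) = 1/(41325 + (7207 + (21699/14179 + 12472/(-7199969/8233080)))) = 1/(41325 + (7207 + (21699/14179 + 12472*(-8233080/7199969)))) = 1/(41325 + (7207 + (21699/14179 - 102682973760/7199969))) = 1/(41325 + (7207 - 1455785652815709/102088360451)) = 1/(41325 - 720034839045352/102088360451) = 1/(3498766656592223/102088360451) = 102088360451/3498766656592223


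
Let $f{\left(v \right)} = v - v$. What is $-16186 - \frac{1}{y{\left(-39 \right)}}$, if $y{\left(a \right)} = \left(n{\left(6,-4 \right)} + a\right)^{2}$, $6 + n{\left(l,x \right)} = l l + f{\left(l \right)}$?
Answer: $- \frac{1311067}{81} \approx -16186.0$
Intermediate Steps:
$f{\left(v \right)} = 0$
$n{\left(l,x \right)} = -6 + l^{2}$ ($n{\left(l,x \right)} = -6 + \left(l l + 0\right) = -6 + \left(l^{2} + 0\right) = -6 + l^{2}$)
$y{\left(a \right)} = \left(30 + a\right)^{2}$ ($y{\left(a \right)} = \left(\left(-6 + 6^{2}\right) + a\right)^{2} = \left(\left(-6 + 36\right) + a\right)^{2} = \left(30 + a\right)^{2}$)
$-16186 - \frac{1}{y{\left(-39 \right)}} = -16186 - \frac{1}{\left(30 - 39\right)^{2}} = -16186 - \frac{1}{\left(-9\right)^{2}} = -16186 - \frac{1}{81} = - \frac{1311067}{81}$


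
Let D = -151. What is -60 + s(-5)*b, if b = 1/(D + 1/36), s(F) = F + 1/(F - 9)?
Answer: -2281422/38045 ≈ -59.966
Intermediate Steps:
s(F) = F + 1/(-9 + F)
b = -36/5435 (b = 1/(-151 + 1/36) = 1/(-5435/36) = -36/5435 ≈ -0.0066237)
-60 + s(-5)*b = -60 + ((1 + (-5)**2 - 9*(-5))/(-9 - 5))*(-36/5435) = -60 + ((1 + 25 + 45)/(-14))*(-36/5435) = -60 - 1/14*71*(-36/5435) = -60 - 71/14*(-36/5435) = -60 + 1278/38045 = -2281422/38045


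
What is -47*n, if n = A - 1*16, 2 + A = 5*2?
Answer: 376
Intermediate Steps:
A = 8 (A = -2 + 5*2 = -2 + 10 = 8)
n = -8 (n = 8 - 1*16 = 8 - 16 = -8)
-47*n = -47*(-8) = 376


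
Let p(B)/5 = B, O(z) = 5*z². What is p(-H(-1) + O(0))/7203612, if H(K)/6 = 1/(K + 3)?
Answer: -5/2401204 ≈ -2.0823e-6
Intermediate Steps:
H(K) = 6/(3 + K) (H(K) = 6/(K + 3) = 6/(3 + K))
p(B) = 5*B
p(-H(-1) + O(0))/7203612 = (5*(-6/(3 - 1) + 5*0²))/7203612 = (5*(-6/2 + 5*0))*(1/7203612) = (5*(-6/2 + 0))*(1/7203612) = (5*(-1*3 + 0))*(1/7203612) = (5*(-3 + 0))*(1/7203612) = (5*(-3))*(1/7203612) = -15*1/7203612 = -5/2401204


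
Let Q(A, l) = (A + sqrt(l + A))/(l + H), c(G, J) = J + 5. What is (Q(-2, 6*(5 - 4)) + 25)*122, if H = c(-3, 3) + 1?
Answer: 3050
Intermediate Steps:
c(G, J) = 5 + J
H = 9 (H = (5 + 3) + 1 = 8 + 1 = 9)
Q(A, l) = (A + sqrt(A + l))/(9 + l) (Q(A, l) = (A + sqrt(l + A))/(l + 9) = (A + sqrt(A + l))/(9 + l))
(Q(-2, 6*(5 - 4)) + 25)*122 = ((-2 + sqrt(-2 + 6*(5 - 4)))/(9 + 6*(5 - 4)) + 25)*122 = ((-2 + sqrt(-2 + 6*1))/(9 + 6*1) + 25)*122 = ((-2 + sqrt(-2 + 6))/(9 + 6) + 25)*122 = ((-2 + sqrt(4))/15 + 25)*122 = ((-2 + 2)/15 + 25)*122 = ((1/15)*0 + 25)*122 = (0 + 25)*122 = 25*122 = 3050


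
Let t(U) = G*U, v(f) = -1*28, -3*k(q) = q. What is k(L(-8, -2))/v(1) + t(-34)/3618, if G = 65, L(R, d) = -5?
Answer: -33955/50652 ≈ -0.67036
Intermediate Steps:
k(q) = -q/3
v(f) = -28
t(U) = 65*U
k(L(-8, -2))/v(1) + t(-34)/3618 = -⅓*(-5)/(-28) + (65*(-34))/3618 = (5/3)*(-1/28) - 2210*1/3618 = -5/84 - 1105/1809 = -33955/50652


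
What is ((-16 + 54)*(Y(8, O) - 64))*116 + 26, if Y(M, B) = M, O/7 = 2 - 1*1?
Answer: -246822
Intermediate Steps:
O = 7 (O = 7*(2 - 1*1) = 7*(2 - 1) = 7*1 = 7)
((-16 + 54)*(Y(8, O) - 64))*116 + 26 = ((-16 + 54)*(8 - 64))*116 + 26 = (38*(-56))*116 + 26 = -2128*116 + 26 = -246848 + 26 = -246822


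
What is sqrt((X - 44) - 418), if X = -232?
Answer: I*sqrt(694) ≈ 26.344*I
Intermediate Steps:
sqrt((X - 44) - 418) = sqrt((-232 - 44) - 418) = sqrt(-276 - 418) = sqrt(-694) = I*sqrt(694)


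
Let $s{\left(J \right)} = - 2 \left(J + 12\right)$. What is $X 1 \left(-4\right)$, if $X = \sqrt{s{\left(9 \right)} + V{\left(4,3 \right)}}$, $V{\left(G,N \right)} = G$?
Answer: $- 4 i \sqrt{38} \approx - 24.658 i$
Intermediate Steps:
$s{\left(J \right)} = -24 - 2 J$ ($s{\left(J \right)} = - 2 \left(12 + J\right) = -24 - 2 J$)
$X = i \sqrt{38}$ ($X = \sqrt{\left(-24 - 18\right) + 4} = \sqrt{-42 + 4} = \sqrt{-38} = i \sqrt{38} \approx 6.1644 i$)
$X 1 \left(-4\right) = i \sqrt{38} \cdot 1 \left(-4\right) = i \sqrt{38} \left(-4\right) = - 4 i \sqrt{38}$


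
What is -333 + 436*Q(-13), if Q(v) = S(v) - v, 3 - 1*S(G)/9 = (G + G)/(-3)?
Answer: -16901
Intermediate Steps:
S(G) = 27 + 6*G (S(G) = 27 - 9*(G + G)/(-3) = 27 - 9*2*G*(-1)/3 = 27 - (-6)*G = 27 + 6*G)
Q(v) = 27 + 5*v (Q(v) = (27 + 6*v) - v = 27 + 5*v)
-333 + 436*Q(-13) = -333 + 436*(27 + 5*(-13)) = -333 + 436*(27 - 65) = -333 + 436*(-38) = -333 - 16568 = -16901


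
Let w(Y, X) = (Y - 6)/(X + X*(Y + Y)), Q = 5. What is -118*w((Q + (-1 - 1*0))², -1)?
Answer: 1180/33 ≈ 35.758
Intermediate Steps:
w(Y, X) = (-6 + Y)/(X + 2*X*Y) (w(Y, X) = (-6 + Y)/(X + X*(2*Y)) = (-6 + Y)/(X + 2*X*Y))
-118*w((Q + (-1 - 1*0))², -1) = -118*(-6 + (5 + (-1 - 1*0))²)/((-1)*(1 + 2*(5 + (-1 - 1*0))²)) = -(-118)*(-6 + (5 + (-1 + 0))²)/(1 + 2*(5 + (-1 + 0))²) = -(-118)*(-6 + (5 - 1)²)/(1 + 2*(5 - 1)²) = -(-118)*(-6 + 4²)/(1 + 2*4²) = -(-118)*(-6 + 16)/(1 + 2*16) = -(-118)*10/(1 + 32) = -(-118)*10/33 = -118*(-10/33) = 1180/33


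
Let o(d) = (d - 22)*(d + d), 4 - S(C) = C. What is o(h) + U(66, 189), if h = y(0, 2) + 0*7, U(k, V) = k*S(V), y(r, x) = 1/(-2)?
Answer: -24375/2 ≈ -12188.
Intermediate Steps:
S(C) = 4 - C
y(r, x) = -½
U(k, V) = k*(4 - V)
h = -½ (h = -½ + 0*7 = -½ + 0 = -½ ≈ -0.50000)
o(d) = 2*d*(-22 + d) (o(d) = (-22 + d)*(2*d) = 2*d*(-22 + d))
o(h) + U(66, 189) = 2*(-½)*(-22 - ½) + 66*(4 - 1*189) = 2*(-½)*(-45/2) + 66*(4 - 189) = 45/2 + 66*(-185) = 45/2 - 12210 = -24375/2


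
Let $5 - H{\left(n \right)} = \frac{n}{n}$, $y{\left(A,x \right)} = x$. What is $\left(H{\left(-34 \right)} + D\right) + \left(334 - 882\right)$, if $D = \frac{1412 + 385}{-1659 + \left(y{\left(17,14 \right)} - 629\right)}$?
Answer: $- \frac{412951}{758} \approx -544.79$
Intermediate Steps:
$H{\left(n \right)} = 4$ ($H{\left(n \right)} = 5 - \frac{n}{n} = 5 - 1 = 4$)
$D = - \frac{599}{758}$ ($D = \frac{1412 + 385}{-1659 + \left(14 - 629\right)} = \frac{1797}{-1659 - 615} = \frac{1797}{-2274} = 1797 \left(- \frac{1}{2274}\right) = - \frac{599}{758} \approx -0.79024$)
$\left(H{\left(-34 \right)} + D\right) + \left(334 - 882\right) = \left(4 - \frac{599}{758}\right) + \left(334 - 882\right) = \frac{2433}{758} + \left(334 - 882\right) = \frac{2433}{758} - 548 = - \frac{412951}{758}$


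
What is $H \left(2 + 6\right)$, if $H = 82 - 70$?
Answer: $96$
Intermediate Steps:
$H = 12$
$H \left(2 + 6\right) = 12 \left(2 + 6\right) = 12 \cdot 8 = 96$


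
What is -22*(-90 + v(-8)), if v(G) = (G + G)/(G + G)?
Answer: 1958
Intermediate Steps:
v(G) = 1 (v(G) = (2*G)/((2*G)) = (2*G)*(1/(2*G)) = 1)
-22*(-90 + v(-8)) = -22*(-90 + 1) = -22*(-89) = 1958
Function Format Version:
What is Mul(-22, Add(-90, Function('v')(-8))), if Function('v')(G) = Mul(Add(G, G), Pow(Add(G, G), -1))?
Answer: 1958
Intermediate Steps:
Function('v')(G) = 1 (Function('v')(G) = Mul(Mul(2, G), Pow(Mul(2, G), -1)) = Mul(Mul(2, G), Mul(Rational(1, 2), Pow(G, -1))) = 1)
Mul(-22, Add(-90, Function('v')(-8))) = Mul(-22, Add(-90, 1)) = Mul(-22, -89) = 1958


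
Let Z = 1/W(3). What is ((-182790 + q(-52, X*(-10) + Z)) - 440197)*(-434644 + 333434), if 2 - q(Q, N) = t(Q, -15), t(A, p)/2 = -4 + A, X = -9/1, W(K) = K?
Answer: 63040976330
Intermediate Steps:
X = -9 (X = -9*1 = -9)
Z = ⅓ (Z = 1/3 = ⅓ ≈ 0.33333)
t(A, p) = -8 + 2*A (t(A, p) = 2*(-4 + A) = -8 + 2*A)
q(Q, N) = 10 - 2*Q (q(Q, N) = 2 - (-8 + 2*Q) = 2 + (8 - 2*Q) = 10 - 2*Q)
((-182790 + q(-52, X*(-10) + Z)) - 440197)*(-434644 + 333434) = ((-182790 + (10 - 2*(-52))) - 440197)*(-434644 + 333434) = ((-182790 + (10 + 104)) - 440197)*(-101210) = ((-182790 + 114) - 440197)*(-101210) = (-182676 - 440197)*(-101210) = -622873*(-101210) = 63040976330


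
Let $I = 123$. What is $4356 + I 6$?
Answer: $5094$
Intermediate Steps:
$4356 + I 6 = 4356 + 123 \cdot 6 = 4356 + 738 = 5094$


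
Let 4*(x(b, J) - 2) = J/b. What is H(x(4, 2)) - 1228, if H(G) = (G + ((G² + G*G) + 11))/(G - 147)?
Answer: -5693717/4636 ≈ -1228.2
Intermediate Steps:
x(b, J) = 2 + J/(4*b) (x(b, J) = 2 + (J/b)/4 = 2 + J/(4*b))
H(G) = (11 + G + 2*G²)/(-147 + G) (H(G) = (G + ((G² + G²) + 11))/(-147 + G) = (G + (2*G² + 11))/(-147 + G) = (G + (11 + 2*G²))/(-147 + G) = (11 + G + 2*G²)/(-147 + G))
H(x(4, 2)) - 1228 = (11 + (2 + (¼)*2/4) + 2*(2 + (¼)*2/4)²)/(-147 + (2 + (¼)*2/4)) - 1228 = (11 + (2 + (¼)*2*(¼)) + 2*(2 + (¼)*2*(¼))²)/(-147 + (2 + (¼)*2*(¼))) - 1228 = (11 + (2 + ⅛) + 2*(2 + ⅛)²)/(-147 + (2 + ⅛)) - 1228 = (11 + 17/8 + 2*(17/8)²)/(-147 + 17/8) - 1228 = (11 + 17/8 + 2*(289/64))/(-1159/8) - 1228 = -8*(11 + 17/8 + 289/32)/1159 - 1228 = -8/1159*709/32 - 1228 = -709/4636 - 1228 = -5693717/4636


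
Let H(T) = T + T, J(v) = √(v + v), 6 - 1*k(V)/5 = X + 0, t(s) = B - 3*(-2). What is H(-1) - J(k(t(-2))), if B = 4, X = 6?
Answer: -2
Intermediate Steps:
t(s) = 10 (t(s) = 4 - 3*(-2) = 4 + 6 = 10)
k(V) = 0 (k(V) = 30 - 5*(6 + 0) = 30 - 5*6 = 30 - 30 = 0)
J(v) = √2*√v (J(v) = √(2*v) = √2*√v)
H(T) = 2*T
H(-1) - J(k(t(-2))) = 2*(-1) - √2*√0 = -2 - √2*0 = -2 - 1*0 = -2 + 0 = -2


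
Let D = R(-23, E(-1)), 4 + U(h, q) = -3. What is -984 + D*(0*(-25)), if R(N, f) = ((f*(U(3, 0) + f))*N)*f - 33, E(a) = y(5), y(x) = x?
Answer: -984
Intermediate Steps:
U(h, q) = -7 (U(h, q) = -4 - 3 = -7)
E(a) = 5
R(N, f) = -33 + N*f**2*(-7 + f) (R(N, f) = ((f*(-7 + f))*N)*f - 33 = (N*f*(-7 + f))*f - 33 = N*f**2*(-7 + f) - 33 = -33 + N*f**2*(-7 + f))
D = 1117 (D = -33 - 23*5**3 - 7*(-23)*5**2 = -33 - 23*125 - 7*(-23)*25 = -33 - 2875 + 4025 = 1117)
-984 + D*(0*(-25)) = -984 + 1117*(0*(-25)) = -984 + 1117*0 = -984 + 0 = -984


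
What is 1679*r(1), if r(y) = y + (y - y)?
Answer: 1679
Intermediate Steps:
r(y) = y (r(y) = y + 0 = y)
1679*r(1) = 1679*1 = 1679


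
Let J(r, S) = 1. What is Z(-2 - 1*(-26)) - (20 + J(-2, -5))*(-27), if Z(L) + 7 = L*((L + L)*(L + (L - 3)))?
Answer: 52400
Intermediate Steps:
Z(L) = -7 + 2*L²*(-3 + 2*L) (Z(L) = -7 + L*((L + L)*(L + (L - 3))) = -7 + L*((2*L)*(L + (-3 + L))) = -7 + L*((2*L)*(-3 + 2*L)) = -7 + L*(2*L*(-3 + 2*L)) = -7 + 2*L²*(-3 + 2*L))
Z(-2 - 1*(-26)) - (20 + J(-2, -5))*(-27) = (-7 - 6*(-2 - 1*(-26))² + 4*(-2 - 1*(-26))³) - (20 + 1)*(-27) = (-7 - 6*(-2 + 26)² + 4*(-2 + 26)³) - 21*(-27) = (-7 - 6*24² + 4*24³) - 1*(-567) = (-7 - 6*576 + 4*13824) + 567 = (-7 - 3456 + 55296) + 567 = 51833 + 567 = 52400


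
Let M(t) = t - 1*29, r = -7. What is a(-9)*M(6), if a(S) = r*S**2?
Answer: 13041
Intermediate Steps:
a(S) = -7*S**2
M(t) = -29 + t (M(t) = t - 29 = -29 + t)
a(-9)*M(6) = (-7*(-9)**2)*(-29 + 6) = -7*81*(-23) = -567*(-23) = 13041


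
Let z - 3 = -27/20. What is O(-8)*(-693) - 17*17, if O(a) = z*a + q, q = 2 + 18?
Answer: -25007/5 ≈ -5001.4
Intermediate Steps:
z = 33/20 (z = 3 - 27/20 = 33/20 ≈ 1.6500)
q = 20
O(a) = 20 + 33*a/20 (O(a) = 33*a/20 + 20 = 20 + 33*a/20)
O(-8)*(-693) - 17*17 = (20 + (33/20)*(-8))*(-693) - 17*17 = (20 - 66/5)*(-693) - 289 = (34/5)*(-693) - 289 = -23562/5 - 289 = -25007/5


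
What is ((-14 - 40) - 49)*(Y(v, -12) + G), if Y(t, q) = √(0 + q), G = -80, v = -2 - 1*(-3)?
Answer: 8240 - 206*I*√3 ≈ 8240.0 - 356.8*I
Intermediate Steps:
v = 1 (v = -2 + 3 = 1)
Y(t, q) = √q
((-14 - 40) - 49)*(Y(v, -12) + G) = ((-14 - 40) - 49)*(√(-12) - 80) = (-54 - 49)*(2*I*√3 - 80) = -103*(-80 + 2*I*√3) = 8240 - 206*I*√3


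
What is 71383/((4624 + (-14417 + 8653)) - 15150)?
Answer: -71383/16290 ≈ -4.3820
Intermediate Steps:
71383/((4624 + (-14417 + 8653)) - 15150) = 71383/((4624 - 5764) - 15150) = 71383/(-1140 - 15150) = 71383/(-16290) = 71383*(-1/16290) = -71383/16290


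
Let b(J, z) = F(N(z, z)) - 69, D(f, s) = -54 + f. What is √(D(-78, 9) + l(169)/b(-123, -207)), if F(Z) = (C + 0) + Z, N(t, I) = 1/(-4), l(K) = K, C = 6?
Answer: 2*I*√2155054/253 ≈ 11.605*I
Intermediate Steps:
N(t, I) = -¼
F(Z) = 6 + Z (F(Z) = (6 + 0) + Z = 6 + Z)
b(J, z) = -253/4 (b(J, z) = (6 - ¼) - 69 = 23/4 - 69 = -253/4)
√(D(-78, 9) + l(169)/b(-123, -207)) = √((-54 - 78) + 169/(-253/4)) = √(-132 + 169*(-4/253)) = √(-132 - 676/253) = √(-34072/253) = 2*I*√2155054/253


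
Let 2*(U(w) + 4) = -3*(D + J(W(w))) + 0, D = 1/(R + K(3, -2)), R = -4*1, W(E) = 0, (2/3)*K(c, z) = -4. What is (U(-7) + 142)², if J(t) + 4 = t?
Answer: 8311689/400 ≈ 20779.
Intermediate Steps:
K(c, z) = -6 (K(c, z) = (3/2)*(-4) = -6)
R = -4
J(t) = -4 + t
D = -⅒ (D = 1/(-4 - 6) = 1/(-10) = -⅒ ≈ -0.10000)
U(w) = 43/20 (U(w) = -4 + (-3*(-⅒ + (-4 + 0)) + 0)/2 = -4 + (-3*(-⅒ - 4) + 0)/2 = -4 + (-3*(-41/10) + 0)/2 = -4 + (123/10 + 0)/2 = -4 + (½)*(123/10) = -4 + 123/20 = 43/20)
(U(-7) + 142)² = (43/20 + 142)² = (2883/20)² = 8311689/400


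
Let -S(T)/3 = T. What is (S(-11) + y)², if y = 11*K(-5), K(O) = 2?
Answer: 3025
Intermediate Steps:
S(T) = -3*T
y = 22 (y = 11*2 = 22)
(S(-11) + y)² = (-3*(-11) + 22)² = (33 + 22)² = 55² = 3025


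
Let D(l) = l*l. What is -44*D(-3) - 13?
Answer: -409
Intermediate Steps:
D(l) = l²
-44*D(-3) - 13 = -44*(-3)² - 13 = -44*9 - 13 = -396 - 13 = -409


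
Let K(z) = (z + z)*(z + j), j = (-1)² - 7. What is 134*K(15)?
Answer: 36180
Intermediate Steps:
j = -6 (j = 1 - 7 = -6)
K(z) = 2*z*(-6 + z) (K(z) = (z + z)*(z - 6) = (2*z)*(-6 + z) = 2*z*(-6 + z))
134*K(15) = 134*(2*15*(-6 + 15)) = 134*(2*15*9) = 134*270 = 36180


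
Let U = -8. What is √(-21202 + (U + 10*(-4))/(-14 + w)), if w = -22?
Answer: 7*I*√3894/3 ≈ 145.6*I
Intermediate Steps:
√(-21202 + (U + 10*(-4))/(-14 + w)) = √(-21202 + (-8 + 10*(-4))/(-14 - 22)) = √(-21202 + (-8 - 40)/(-36)) = √(-21202 - 48*(-1/36)) = √(-21202 + 4/3) = √(-63602/3) = 7*I*√3894/3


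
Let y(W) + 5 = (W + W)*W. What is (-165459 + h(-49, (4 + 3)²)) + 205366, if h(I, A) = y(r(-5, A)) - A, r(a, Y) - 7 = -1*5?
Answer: 39861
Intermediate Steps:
r(a, Y) = 2 (r(a, Y) = 7 - 1*5 = 7 - 5 = 2)
y(W) = -5 + 2*W² (y(W) = -5 + (W + W)*W = -5 + (2*W)*W = -5 + 2*W²)
h(I, A) = 3 - A (h(I, A) = (-5 + 2*2²) - A = (-5 + 2*4) - A = (-5 + 8) - A = 3 - A)
(-165459 + h(-49, (4 + 3)²)) + 205366 = (-165459 + (3 - (4 + 3)²)) + 205366 = (-165459 + (3 - 1*7²)) + 205366 = (-165459 + (3 - 1*49)) + 205366 = (-165459 + (3 - 49)) + 205366 = (-165459 - 46) + 205366 = -165505 + 205366 = 39861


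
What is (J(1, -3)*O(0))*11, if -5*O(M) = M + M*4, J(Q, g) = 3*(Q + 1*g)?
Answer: 0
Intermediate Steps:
J(Q, g) = 3*Q + 3*g (J(Q, g) = 3*(Q + g) = 3*Q + 3*g)
O(M) = -M (O(M) = -(M + M*4)/5 = -(M + 4*M)/5 = -M)
(J(1, -3)*O(0))*11 = ((3*1 + 3*(-3))*(-1*0))*11 = ((3 - 9)*0)*11 = -6*0*11 = 0*11 = 0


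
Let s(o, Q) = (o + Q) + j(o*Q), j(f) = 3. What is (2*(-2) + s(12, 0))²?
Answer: 121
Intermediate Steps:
s(o, Q) = 3 + Q + o (s(o, Q) = (o + Q) + 3 = (Q + o) + 3 = 3 + Q + o)
(2*(-2) + s(12, 0))² = (2*(-2) + (3 + 0 + 12))² = (-4 + 15)² = 11² = 121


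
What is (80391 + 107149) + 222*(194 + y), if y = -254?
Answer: 174220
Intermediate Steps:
(80391 + 107149) + 222*(194 + y) = (80391 + 107149) + 222*(194 - 254) = 187540 + 222*(-60) = 187540 - 13320 = 174220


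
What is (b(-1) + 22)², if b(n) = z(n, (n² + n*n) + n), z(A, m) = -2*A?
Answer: 576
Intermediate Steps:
b(n) = -2*n
(b(-1) + 22)² = (-2*(-1) + 22)² = (2 + 22)² = 24² = 576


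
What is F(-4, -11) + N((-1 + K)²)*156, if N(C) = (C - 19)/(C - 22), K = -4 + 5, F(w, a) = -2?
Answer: 1460/11 ≈ 132.73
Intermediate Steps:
K = 1
N(C) = (-19 + C)/(-22 + C)
F(-4, -11) + N((-1 + K)²)*156 = -2 + ((-19 + (-1 + 1)²)/(-22 + (-1 + 1)²))*156 = -2 + ((-19 + 0²)/(-22 + 0²))*156 = -2 + ((-19 + 0)/(-22 + 0))*156 = -2 + (-19/(-22))*156 = -2 - 1/22*(-19)*156 = -2 + (19/22)*156 = -2 + 1482/11 = 1460/11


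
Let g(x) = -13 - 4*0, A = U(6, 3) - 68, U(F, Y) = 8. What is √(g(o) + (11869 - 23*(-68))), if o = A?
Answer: 2*√3355 ≈ 115.84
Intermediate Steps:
A = -60 (A = 8 - 68 = -60)
o = -60
g(x) = -13 (g(x) = -13 - 0 = -13 - 1*0 = -13 + 0 = -13)
√(g(o) + (11869 - 23*(-68))) = √(-13 + (11869 - 23*(-68))) = √(-13 + (11869 + 1564)) = √(-13 + 13433) = √13420 = 2*√3355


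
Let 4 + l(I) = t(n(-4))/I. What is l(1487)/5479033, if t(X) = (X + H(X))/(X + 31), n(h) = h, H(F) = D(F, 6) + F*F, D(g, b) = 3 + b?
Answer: -53525/73325898639 ≈ -7.2996e-7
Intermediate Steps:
H(F) = 9 + F² (H(F) = (3 + 6) + F*F = 9 + F²)
t(X) = (9 + X + X²)/(31 + X) (t(X) = (X + (9 + X²))/(X + 31) = (9 + X + X²)/(31 + X))
l(I) = -4 + 7/(9*I) (l(I) = -4 + ((9 - 4 + (-4)²)/(31 - 4))/I = -4 + ((9 - 4 + 16)/27)/I = -4 + ((1/27)*21)/I = -4 + 7/(9*I))
l(1487)/5479033 = (-4 + (7/9)/1487)/5479033 = (-4 + (7/9)*(1/1487))*(1/5479033) = (-4 + 7/13383)*(1/5479033) = -53525/13383*1/5479033 = -53525/73325898639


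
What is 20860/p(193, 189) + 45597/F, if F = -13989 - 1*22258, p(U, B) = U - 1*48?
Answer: 149900171/1051163 ≈ 142.60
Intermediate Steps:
p(U, B) = -48 + U (p(U, B) = U - 48 = -48 + U)
F = -36247 (F = -13989 - 22258 = -36247)
20860/p(193, 189) + 45597/F = 20860/(-48 + 193) + 45597/(-36247) = 20860/145 + 45597*(-1/36247) = 20860*(1/145) - 45597/36247 = 4172/29 - 45597/36247 = 149900171/1051163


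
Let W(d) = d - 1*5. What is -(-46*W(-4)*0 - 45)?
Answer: 45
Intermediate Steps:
W(d) = -5 + d (W(d) = d - 5 = -5 + d)
-(-46*W(-4)*0 - 45) = -(-46*(-5 - 4)*0 - 45) = -(-46*(-9*0) - 45) = -(-0 - 45) = -(-46*0 - 45) = -(0 - 45) = -1*(-45) = 45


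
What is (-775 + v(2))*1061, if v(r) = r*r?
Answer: -818031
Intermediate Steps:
v(r) = r**2
(-775 + v(2))*1061 = (-775 + 2**2)*1061 = (-775 + 4)*1061 = -771*1061 = -818031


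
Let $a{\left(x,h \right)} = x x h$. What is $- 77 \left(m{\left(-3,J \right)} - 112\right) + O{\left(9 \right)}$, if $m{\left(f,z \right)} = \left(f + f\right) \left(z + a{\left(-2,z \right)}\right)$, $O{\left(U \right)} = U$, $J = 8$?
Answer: $27113$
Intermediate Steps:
$a{\left(x,h \right)} = h x^{2}$ ($a{\left(x,h \right)} = x^{2} h = h x^{2}$)
$m{\left(f,z \right)} = 10 f z$ ($m{\left(f,z \right)} = \left(f + f\right) \left(z + z \left(-2\right)^{2}\right) = 2 f \left(z + z 4\right) = 2 f \left(z + 4 z\right) = 2 f 5 z = 10 f z$)
$- 77 \left(m{\left(-3,J \right)} - 112\right) + O{\left(9 \right)} = - 77 \left(10 \left(-3\right) 8 - 112\right) + 9 = - 77 \left(-240 - 112\right) + 9 = \left(-77\right) \left(-352\right) + 9 = 27104 + 9 = 27113$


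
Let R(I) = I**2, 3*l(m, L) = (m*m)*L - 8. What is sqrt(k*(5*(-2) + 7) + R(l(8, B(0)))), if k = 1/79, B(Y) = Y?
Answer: sqrt(397291)/237 ≈ 2.6595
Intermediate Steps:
k = 1/79 ≈ 0.012658
l(m, L) = -8/3 + L*m**2/3 (l(m, L) = ((m*m)*L - 8)/3 = (m**2*L - 8)/3 = (L*m**2 - 8)/3 = (-8 + L*m**2)/3 = -8/3 + L*m**2/3)
sqrt(k*(5*(-2) + 7) + R(l(8, B(0)))) = sqrt((5*(-2) + 7)/79 + (-8/3 + (1/3)*0*8**2)**2) = sqrt((-10 + 7)/79 + (-8/3 + (1/3)*0*64)**2) = sqrt((1/79)*(-3) + (-8/3 + 0)**2) = sqrt(-3/79 + (-8/3)**2) = sqrt(-3/79 + 64/9) = sqrt(5029/711) = sqrt(397291)/237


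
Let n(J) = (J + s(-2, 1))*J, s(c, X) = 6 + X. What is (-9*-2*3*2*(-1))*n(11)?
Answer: -21384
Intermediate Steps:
n(J) = J*(7 + J) (n(J) = (J + (6 + 1))*J = (J + 7)*J = (7 + J)*J = J*(7 + J))
(-9*-2*3*2*(-1))*n(11) = (-9*-2*3*2*(-1))*(11*(7 + 11)) = (-9*(-6*2)*(-1))*(11*18) = -(-108)*(-1)*198 = -9*12*198 = -108*198 = -21384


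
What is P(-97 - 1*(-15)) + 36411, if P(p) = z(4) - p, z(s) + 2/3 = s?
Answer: 109489/3 ≈ 36496.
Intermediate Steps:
z(s) = -⅔ + s
P(p) = 10/3 - p (P(p) = (-⅔ + 4) - p = 10/3 - p)
P(-97 - 1*(-15)) + 36411 = (10/3 - (-97 - 1*(-15))) + 36411 = (10/3 - (-97 + 15)) + 36411 = (10/3 - 1*(-82)) + 36411 = (10/3 + 82) + 36411 = 256/3 + 36411 = 109489/3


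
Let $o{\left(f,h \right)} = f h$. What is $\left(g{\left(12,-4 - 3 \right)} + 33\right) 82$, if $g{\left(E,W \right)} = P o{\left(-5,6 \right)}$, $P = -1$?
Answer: $5166$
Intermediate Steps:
$g{\left(E,W \right)} = 30$ ($g{\left(E,W \right)} = - \left(-5\right) 6 = \left(-1\right) \left(-30\right) = 30$)
$\left(g{\left(12,-4 - 3 \right)} + 33\right) 82 = \left(30 + 33\right) 82 = 63 \cdot 82 = 5166$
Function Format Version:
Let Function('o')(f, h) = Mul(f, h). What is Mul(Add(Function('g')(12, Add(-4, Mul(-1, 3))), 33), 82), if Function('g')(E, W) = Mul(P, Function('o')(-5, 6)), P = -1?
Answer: 5166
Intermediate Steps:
Function('g')(E, W) = 30 (Function('g')(E, W) = Mul(-1, Mul(-5, 6)) = Mul(-1, -30) = 30)
Mul(Add(Function('g')(12, Add(-4, Mul(-1, 3))), 33), 82) = Mul(Add(30, 33), 82) = Mul(63, 82) = 5166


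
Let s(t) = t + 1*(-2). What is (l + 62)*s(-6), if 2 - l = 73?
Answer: 72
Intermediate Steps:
l = -71 (l = 2 - 1*73 = 2 - 73 = -71)
s(t) = -2 + t (s(t) = t - 2 = -2 + t)
(l + 62)*s(-6) = (-71 + 62)*(-2 - 6) = -9*(-8) = 72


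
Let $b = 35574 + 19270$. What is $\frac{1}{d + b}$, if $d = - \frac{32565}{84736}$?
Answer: $\frac{84736}{4647228619} \approx 1.8234 \cdot 10^{-5}$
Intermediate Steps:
$b = 54844$
$d = - \frac{32565}{84736}$ ($d = \left(-32565\right) \frac{1}{84736} = - \frac{32565}{84736} \approx -0.38431$)
$\frac{1}{d + b} = \frac{1}{- \frac{32565}{84736} + 54844} = \frac{1}{\frac{4647228619}{84736}} = \frac{84736}{4647228619}$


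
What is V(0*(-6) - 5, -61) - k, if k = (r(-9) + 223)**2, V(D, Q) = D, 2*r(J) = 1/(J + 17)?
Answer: -12739041/256 ≈ -49762.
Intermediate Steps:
r(J) = 1/(2*(17 + J)) (r(J) = 1/(2*(J + 17)) = 1/(2*(17 + J)))
k = 12737761/256 (k = (1/(2*(17 - 9)) + 223)**2 = ((1/2)/8 + 223)**2 = ((1/2)*(1/8) + 223)**2 = (1/16 + 223)**2 = (3569/16)**2 = 12737761/256 ≈ 49757.)
V(0*(-6) - 5, -61) - k = (0*(-6) - 5) - 1*12737761/256 = (0 - 5) - 12737761/256 = -5 - 12737761/256 = -12739041/256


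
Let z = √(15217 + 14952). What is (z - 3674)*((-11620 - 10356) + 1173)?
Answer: 76430222 - 20803*√30169 ≈ 7.2817e+7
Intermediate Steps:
z = √30169 ≈ 173.69
(z - 3674)*((-11620 - 10356) + 1173) = (√30169 - 3674)*((-11620 - 10356) + 1173) = (-3674 + √30169)*(-21976 + 1173) = (-3674 + √30169)*(-20803) = 76430222 - 20803*√30169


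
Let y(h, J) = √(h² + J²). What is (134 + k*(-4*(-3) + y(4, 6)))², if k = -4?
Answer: 8228 - 1376*√13 ≈ 3266.8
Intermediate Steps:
y(h, J) = √(J² + h²)
(134 + k*(-4*(-3) + y(4, 6)))² = (134 - 4*(-4*(-3) + √(6² + 4²)))² = (134 - 4*(12 + √(36 + 16)))² = (134 - 4*(12 + √52))² = (134 - 4*(12 + 2*√13))² = (134 + (-48 - 8*√13))² = (86 - 8*√13)²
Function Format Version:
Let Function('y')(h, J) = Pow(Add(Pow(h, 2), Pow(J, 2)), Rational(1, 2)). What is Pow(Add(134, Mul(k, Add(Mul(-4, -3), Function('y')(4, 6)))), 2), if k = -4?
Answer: Add(8228, Mul(-1376, Pow(13, Rational(1, 2)))) ≈ 3266.8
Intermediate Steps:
Function('y')(h, J) = Pow(Add(Pow(J, 2), Pow(h, 2)), Rational(1, 2))
Pow(Add(134, Mul(k, Add(Mul(-4, -3), Function('y')(4, 6)))), 2) = Pow(Add(134, Mul(-4, Add(Mul(-4, -3), Pow(Add(Pow(6, 2), Pow(4, 2)), Rational(1, 2))))), 2) = Pow(Add(134, Mul(-4, Add(12, Pow(Add(36, 16), Rational(1, 2))))), 2) = Pow(Add(134, Mul(-4, Add(12, Pow(52, Rational(1, 2))))), 2) = Pow(Add(134, Mul(-4, Add(12, Mul(2, Pow(13, Rational(1, 2)))))), 2) = Pow(Add(134, Add(-48, Mul(-8, Pow(13, Rational(1, 2))))), 2) = Pow(Add(86, Mul(-8, Pow(13, Rational(1, 2)))), 2)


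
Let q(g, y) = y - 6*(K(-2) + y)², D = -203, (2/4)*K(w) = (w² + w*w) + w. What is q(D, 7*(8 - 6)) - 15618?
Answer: -19660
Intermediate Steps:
K(w) = 2*w + 4*w² (K(w) = 2*((w² + w*w) + w) = 2*((w² + w²) + w) = 2*(2*w² + w) = 2*(w + 2*w²) = 2*w + 4*w²)
q(g, y) = y - 6*(12 + y)² (q(g, y) = y - 6*(2*(-2)*(1 + 2*(-2)) + y)² = y - 6*(2*(-2)*(1 - 4) + y)² = y - 6*(2*(-2)*(-3) + y)² = y - 6*(12 + y)²)
q(D, 7*(8 - 6)) - 15618 = (7*(8 - 6) - 6*(12 + 7*(8 - 6))²) - 15618 = (7*2 - 6*(12 + 7*2)²) - 15618 = (14 - 6*(12 + 14)²) - 15618 = (14 - 6*26²) - 15618 = (14 - 6*676) - 15618 = (14 - 4056) - 15618 = -4042 - 15618 = -19660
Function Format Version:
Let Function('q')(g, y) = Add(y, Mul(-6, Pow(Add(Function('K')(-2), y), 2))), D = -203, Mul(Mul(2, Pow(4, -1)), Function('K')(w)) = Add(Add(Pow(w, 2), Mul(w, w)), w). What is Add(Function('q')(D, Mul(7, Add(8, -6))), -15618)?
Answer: -19660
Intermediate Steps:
Function('K')(w) = Add(Mul(2, w), Mul(4, Pow(w, 2))) (Function('K')(w) = Mul(2, Add(Add(Pow(w, 2), Mul(w, w)), w)) = Mul(2, Add(Add(Pow(w, 2), Pow(w, 2)), w)) = Mul(2, Add(Mul(2, Pow(w, 2)), w)) = Mul(2, Add(w, Mul(2, Pow(w, 2)))) = Add(Mul(2, w), Mul(4, Pow(w, 2))))
Function('q')(g, y) = Add(y, Mul(-6, Pow(Add(12, y), 2))) (Function('q')(g, y) = Add(y, Mul(-6, Pow(Add(Mul(2, -2, Add(1, Mul(2, -2))), y), 2))) = Add(y, Mul(-6, Pow(Add(Mul(2, -2, Add(1, -4)), y), 2))) = Add(y, Mul(-6, Pow(Add(Mul(2, -2, -3), y), 2))) = Add(y, Mul(-6, Pow(Add(12, y), 2))))
Add(Function('q')(D, Mul(7, Add(8, -6))), -15618) = Add(Add(Mul(7, Add(8, -6)), Mul(-6, Pow(Add(12, Mul(7, Add(8, -6))), 2))), -15618) = Add(Add(Mul(7, 2), Mul(-6, Pow(Add(12, Mul(7, 2)), 2))), -15618) = Add(Add(14, Mul(-6, Pow(Add(12, 14), 2))), -15618) = Add(Add(14, Mul(-6, Pow(26, 2))), -15618) = Add(Add(14, Mul(-6, 676)), -15618) = Add(Add(14, -4056), -15618) = Add(-4042, -15618) = -19660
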